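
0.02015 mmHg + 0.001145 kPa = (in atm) 1 mmHg = 133.32237 Pa, so 0.02015 mmHg = 0.02015 * 133.32237 = 2.6864457 Pa. 1 kPa = 1000 Pa, so 0.001145 kPa = 0.001145 * 1000 = 1.145 Pa. Sum: 2.6864457 + 1.145 = 3.8314457 Pa. 1 atm = 101325 Pa, so 3.8314457 Pa = 3.8314457 / 101325 = 3.7813429e-05 atm ≈ 3.781e-05 atm (4 s.f.). Final answer: 3.781e-05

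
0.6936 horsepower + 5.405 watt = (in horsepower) 0.7008. Check: 1 horsepower = 745.69987 W, so 0.6936 horsepower = 0.6936 * 745.69987 = 517.21743 W. 5.405 watt = 5.405 W. Sum: 517.21743 + 5.405 = 522.62243 W. 1 horsepower = 745.69987 W, so 522.62243 W = 522.62243 / 745.69987 = 0.70084822 horsepower ≈ 0.7008 horsepower (4 s.f.).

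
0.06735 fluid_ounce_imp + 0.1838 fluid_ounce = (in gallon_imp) 1 fluid_ounce_imp = 2.8413063e-05 m^3, so 0.06735 fluid_ounce_imp = 0.06735 * 2.8413063e-05 = 1.9136198e-06 m^3. 1 fluid_ounce = 2.957353e-05 m^3, so 0.1838 fluid_ounce = 0.1838 * 2.957353e-05 = 5.4356147e-06 m^3. Sum: 1.9136198e-06 + 5.4356147e-06 = 7.3492345e-06 m^3. 1 gallon_imp = 0.00454609 m^3, so 7.3492345e-06 m^3 = 7.3492345e-06 / 0.00454609 = 0.0016166056 gallon_imp ≈ 0.001617 gallon_imp (4 s.f.). Final answer: 0.001617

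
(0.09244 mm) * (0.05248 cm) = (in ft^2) 1 mm = 0.001 m, so 0.09244 mm = 0.09244 * 0.001 = 9.244e-05 m. 1 cm = 0.01 m, so 0.05248 cm = 0.05248 * 0.01 = 0.0005248 m. Combine: 9.244e-05 m * 0.0005248 m = 4.8512512e-08 m^2. 1 ft^2 = 0.09290304 m^2, so 4.8512512e-08 m^2 = 4.8512512e-08 / 0.09290304 = 5.2218433e-07 ft^2 ≈ 5.222e-07 ft^2 (4 s.f.). Final answer: 5.222e-07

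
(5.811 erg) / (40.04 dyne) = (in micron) 1451. Check: 1 erg = 1e-07 J, so 5.811 erg = 5.811 * 1e-07 = 5.811e-07 J. 1 dyne = 1e-05 N, so 40.04 dyne = 40.04 * 1e-05 = 0.0004004 N. Combine: 5.811e-07 J / 0.0004004 N = 0.0014512987 m. 1 micron = 1e-06 m, so 0.0014512987 m = 0.0014512987 / 1e-06 = 1451.2987 micron ≈ 1451 micron (4 s.f.).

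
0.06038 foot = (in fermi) 1 foot = 0.3048 m, so 0.06038 foot = 0.06038 * 0.3048 = 0.018403824 m. 1 fermi = 1e-15 m, so 0.018403824 m = 0.018403824 / 1e-15 = 1.8403824e+13 fermi ≈ 1.84e+13 fermi (4 s.f.). Final answer: 1.84e+13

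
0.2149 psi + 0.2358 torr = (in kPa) 1 psi = 6894.7573 Pa, so 0.2149 psi = 0.2149 * 6894.7573 = 1481.6833 Pa. 1 torr = 133.32237 Pa, so 0.2358 torr = 0.2358 * 133.32237 = 31.437414 Pa. Sum: 1481.6833 + 31.437414 = 1513.1208 Pa. 1 kPa = 1000 Pa, so 1513.1208 Pa = 1513.1208 / 1000 = 1.5131208 kPa ≈ 1.513 kPa (4 s.f.). Final answer: 1.513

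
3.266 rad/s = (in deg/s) 1 deg/s = 0.017453293 rad/s, so 3.266 rad/s = 3.266 / 0.017453293 = 187.12802 deg/s ≈ 187.1 deg/s (4 s.f.). Final answer: 187.1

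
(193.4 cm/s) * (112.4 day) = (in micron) 1.878e+13. Check: 1 cm/s = 0.01 m/s, so 193.4 cm/s = 193.4 * 0.01 = 1.934 m/s. 1 day = 86400 s, so 112.4 day = 112.4 * 86400 = 9711360 s. Combine: 1.934 m/s * 9711360 s = 18781770 m. 1 micron = 1e-06 m, so 18781770 m = 18781770 / 1e-06 = 1.878177e+13 micron ≈ 1.878e+13 micron (4 s.f.).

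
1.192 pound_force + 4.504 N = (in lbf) 1 pound_force = 4.4482216 N, so 1.192 pound_force = 1.192 * 4.4482216 = 5.3022802 N. 4.504 N is already in N. Sum: 5.3022802 + 4.504 = 9.8062802 N. 1 lbf = 4.4482216 N, so 9.8062802 N = 9.8062802 / 4.4482216 = 2.2045395 lbf ≈ 2.205 lbf (4 s.f.). Final answer: 2.205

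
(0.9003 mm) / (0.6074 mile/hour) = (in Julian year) 1 mm = 0.001 m, so 0.9003 mm = 0.9003 * 0.001 = 0.0009003 m. 1 mile/hour = 0.44704 m/s, so 0.6074 mile/hour = 0.6074 * 0.44704 = 0.2715321 m/s. Combine: 0.0009003 m / 0.2715321 m/s = 0.0033156301 s. 1 Julian year = 31557600 s, so 0.0033156301 s = 0.0033156301 / 31557600 = 1.0506598e-10 Julian year ≈ 1.051e-10 Julian year (4 s.f.). Final answer: 1.051e-10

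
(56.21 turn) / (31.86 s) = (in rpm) 1 turn = 6.2831853 rad, so 56.21 turn = 56.21 * 6.2831853 = 353.17785 rad. 31.86 s is already in s. Combine: 353.17785 rad / 31.86 s = 11.085306 rad/s. 1 rpm = 0.10471976 rad/s, so 11.085306 rad/s = 11.085306 / 0.10471976 = 105.85687 rpm ≈ 105.9 rpm (4 s.f.). Final answer: 105.9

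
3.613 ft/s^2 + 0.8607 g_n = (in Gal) 1 ft/s^2 = 0.3048 m/s^2, so 3.613 ft/s^2 = 3.613 * 0.3048 = 1.1012424 m/s^2. 1 g_n = 9.80665 m/s^2, so 0.8607 g_n = 0.8607 * 9.80665 = 8.4405837 m/s^2. Sum: 1.1012424 + 8.4405837 = 9.5418261 m/s^2. 1 Gal = 0.01 m/s^2, so 9.5418261 m/s^2 = 9.5418261 / 0.01 = 954.18261 Gal ≈ 954.2 Gal (4 s.f.). Final answer: 954.2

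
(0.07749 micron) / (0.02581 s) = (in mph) 6.716e-06. Check: 1 micron = 1e-06 m, so 0.07749 micron = 0.07749 * 1e-06 = 7.749e-08 m. 0.02581 s is already in s. Combine: 7.749e-08 m / 0.02581 s = 3.0023247e-06 m/s. 1 mph = 0.44704 m/s, so 3.0023247e-06 m/s = 3.0023247e-06 / 0.44704 = 6.716009e-06 mph ≈ 6.716e-06 mph (4 s.f.).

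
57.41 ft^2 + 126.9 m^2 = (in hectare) 0.01322. Check: 1 ft^2 = 0.09290304 m^2, so 57.41 ft^2 = 57.41 * 0.09290304 = 5.3335635 m^2. 126.9 m^2 is already in m^2. Sum: 5.3335635 + 126.9 = 132.23356 m^2. 1 hectare = 10000 m^2, so 132.23356 m^2 = 132.23356 / 10000 = 0.013223356 hectare ≈ 0.01322 hectare (4 s.f.).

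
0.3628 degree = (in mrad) 1 degree = 0.017453293 rad, so 0.3628 degree = 0.3628 * 0.017453293 = 0.0063320545 rad. 1 mrad = 0.001 rad, so 0.0063320545 rad = 0.0063320545 / 0.001 = 6.3320545 mrad ≈ 6.332 mrad (4 s.f.). Final answer: 6.332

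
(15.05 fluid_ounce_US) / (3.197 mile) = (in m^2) 1 fluid_ounce_US = 2.957353e-05 m^3, so 15.05 fluid_ounce_US = 15.05 * 2.957353e-05 = 0.00044508162 m^3. 1 mile = 1609.344 m, so 3.197 mile = 3.197 * 1609.344 = 5145.0728 m. Combine: 0.00044508162 m^3 / 5145.0728 m = 8.650638e-08 m^2. Result: 8.650638e-08 m^2 ≈ 8.651e-08 m^2 (4 s.f.). Final answer: 8.651e-08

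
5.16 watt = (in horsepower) 0.00692. Check: 5.16 watt = 5.16 W. 1 horsepower = 745.69987 W, so 5.16 W = 5.16 / 745.69987 = 0.006919674 horsepower ≈ 0.00692 horsepower (4 s.f.).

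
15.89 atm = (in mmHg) 1 atm = 101325 Pa, so 15.89 atm = 15.89 * 101325 = 1610054.2 Pa. 1 mmHg = 133.32237 Pa, so 1610054.2 Pa = 1610054.2 / 133.32237 = 12076.4 mmHg ≈ 1.208e+04 mmHg (4 s.f.). Final answer: 1.208e+04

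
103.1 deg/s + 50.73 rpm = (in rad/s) 1 deg/s = 0.017453293 rad/s, so 103.1 deg/s = 103.1 * 0.017453293 = 1.7994345 rad/s. 1 rpm = 0.10471976 rad/s, so 50.73 rpm = 50.73 * 0.10471976 = 5.3124332 rad/s. Sum: 1.7994345 + 5.3124332 = 7.1118676 rad/s. Result: 7.1118676 rad/s ≈ 7.112 rad/s (4 s.f.). Final answer: 7.112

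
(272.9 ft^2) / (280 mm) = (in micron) 9.055e+07. Check: 1 ft^2 = 0.09290304 m^2, so 272.9 ft^2 = 272.9 * 0.09290304 = 25.35324 m^2. 1 mm = 0.001 m, so 280 mm = 280 * 0.001 = 0.28 m. Combine: 25.35324 m^2 / 0.28 m = 90.547284 m. 1 micron = 1e-06 m, so 90.547284 m = 90.547284 / 1e-06 = 90547284 micron ≈ 9.055e+07 micron (4 s.f.).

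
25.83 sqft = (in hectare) 0.00024. Check: 1 sqft = 0.09290304 m^2, so 25.83 sqft = 25.83 * 0.09290304 = 2.3996855 m^2. 1 hectare = 10000 m^2, so 2.3996855 m^2 = 2.3996855 / 10000 = 0.00023996855 hectare ≈ 0.00024 hectare (4 s.f.).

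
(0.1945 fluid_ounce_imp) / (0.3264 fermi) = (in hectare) 1 fluid_ounce_imp = 2.8413063e-05 m^3, so 0.1945 fluid_ounce_imp = 0.1945 * 2.8413063e-05 = 5.5263407e-06 m^3. 1 fermi = 1e-15 m, so 0.3264 fermi = 0.3264 * 1e-15 = 3.264e-16 m. Combine: 5.5263407e-06 m^3 / 3.264e-16 m = 1.6931191e+10 m^2. 1 hectare = 10000 m^2, so 1.6931191e+10 m^2 = 1.6931191e+10 / 10000 = 1693119.1 hectare ≈ 1.693e+06 hectare (4 s.f.). Final answer: 1.693e+06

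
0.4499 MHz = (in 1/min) 2.699e+07. Check: 1 MHz = 1000000 Hz, so 0.4499 MHz = 0.4499 * 1000000 = 449900 Hz. 1 1/min = 0.016666667 Hz, so 449900 Hz = 449900 / 0.016666667 = 26994000 1/min ≈ 2.699e+07 1/min (4 s.f.).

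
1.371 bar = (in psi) 19.88. Check: 1 bar = 100000 Pa, so 1.371 bar = 1.371 * 100000 = 137100 Pa. 1 psi = 6894.7573 Pa, so 137100 Pa = 137100 / 6894.7573 = 19.884674 psi ≈ 19.88 psi (4 s.f.).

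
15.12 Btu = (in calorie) 1 Btu = 1055.0559 J, so 15.12 Btu = 15.12 * 1055.0559 = 15952.444 J. 1 calorie = 4.184 J, so 15952.444 J = 15952.444 / 4.184 = 3812.7257 calorie ≈ 3813 calorie (4 s.f.). Final answer: 3813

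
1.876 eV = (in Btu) 1 eV = 1.6021766e-19 J, so 1.876 eV = 1.876 * 1.6021766e-19 = 3.0056834e-19 J. 1 Btu = 1055.0559 J, so 3.0056834e-19 J = 3.0056834e-19 / 1055.0559 = 2.8488382e-22 Btu ≈ 2.849e-22 Btu (4 s.f.). Final answer: 2.849e-22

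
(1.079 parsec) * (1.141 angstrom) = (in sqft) 1 parsec = 3.0856776e+16 m, so 1.079 parsec = 1.079 * 3.0856776e+16 = 3.3294461e+16 m. 1 angstrom = 1e-10 m, so 1.141 angstrom = 1.141 * 1e-10 = 1.141e-10 m. Combine: 3.3294461e+16 m * 1.141e-10 m = 3798898 m^2. 1 sqft = 0.09290304 m^2, so 3798898 m^2 = 3798898 / 0.09290304 = 40890998 sqft ≈ 4.089e+07 sqft (4 s.f.). Final answer: 4.089e+07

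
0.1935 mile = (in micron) 1 mile = 1609.344 m, so 0.1935 mile = 0.1935 * 1609.344 = 311.40806 m. 1 micron = 1e-06 m, so 311.40806 m = 311.40806 / 1e-06 = 3.1140806e+08 micron ≈ 3.114e+08 micron (4 s.f.). Final answer: 3.114e+08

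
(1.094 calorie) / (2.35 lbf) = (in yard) 0.4789. Check: 1 calorie = 4.184 J, so 1.094 calorie = 1.094 * 4.184 = 4.577296 J. 1 lbf = 4.4482216 N, so 2.35 lbf = 2.35 * 4.4482216 = 10.453321 N. Combine: 4.577296 J / 10.453321 N = 0.43787961 m. 1 yard = 0.9144 m, so 0.43787961 m = 0.43787961 / 0.9144 = 0.47887096 yard ≈ 0.4789 yard (4 s.f.).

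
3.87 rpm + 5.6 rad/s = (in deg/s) 1 rpm = 0.10471976 rad/s, so 3.87 rpm = 3.87 * 0.10471976 = 0.40526545 rad/s. 5.6 rad/s is already in rad/s. Sum: 0.40526545 + 5.6 = 6.0052655 rad/s. 1 deg/s = 0.017453293 rad/s, so 6.0052655 rad/s = 6.0052655 / 0.017453293 = 344.07637 deg/s ≈ 344.1 deg/s (4 s.f.). Final answer: 344.1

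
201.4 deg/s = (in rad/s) 3.515. Check: 1 deg/s = 0.017453293 rad/s, so 201.4 deg/s = 201.4 * 0.017453293 = 3.5150931 rad/s. Result: 3.5150931 rad/s ≈ 3.515 rad/s (4 s.f.).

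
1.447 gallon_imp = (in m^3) 1 gallon_imp = 0.00454609 m^3, so 1.447 gallon_imp = 1.447 * 0.00454609 = 0.0065781922 m^3. Result: 0.0065781922 m^3 ≈ 0.006578 m^3 (4 s.f.). Final answer: 0.006578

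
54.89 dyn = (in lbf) 1 dyn = 1e-05 N, so 54.89 dyn = 54.89 * 1e-05 = 0.0005489 N. 1 lbf = 4.4482216 N, so 0.0005489 N = 0.0005489 / 4.4482216 = 0.00012339763 lbf ≈ 0.0001234 lbf (4 s.f.). Final answer: 0.0001234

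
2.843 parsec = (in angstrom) 8.773e+26. Check: 1 parsec = 3.0856776e+16 m, so 2.843 parsec = 2.843 * 3.0856776e+16 = 8.7725814e+16 m. 1 angstrom = 1e-10 m, so 8.7725814e+16 m = 8.7725814e+16 / 1e-10 = 8.7725814e+26 angstrom ≈ 8.773e+26 angstrom (4 s.f.).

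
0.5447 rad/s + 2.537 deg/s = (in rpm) 0.5447 rad/s is already in rad/s. 1 deg/s = 0.017453293 rad/s, so 2.537 deg/s = 2.537 * 0.017453293 = 0.044279003 rad/s. Sum: 0.5447 + 0.044279003 = 0.588979 rad/s. 1 rpm = 0.10471976 rad/s, so 0.588979 rad/s = 0.588979 / 0.10471976 = 5.6243352 rpm ≈ 5.624 rpm (4 s.f.). Final answer: 5.624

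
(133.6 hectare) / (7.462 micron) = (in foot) 5.874e+11. Check: 1 hectare = 10000 m^2, so 133.6 hectare = 133.6 * 10000 = 1336000 m^2. 1 micron = 1e-06 m, so 7.462 micron = 7.462 * 1e-06 = 7.462e-06 m. Combine: 1336000 m^2 / 7.462e-06 m = 1.7904047e+11 m. 1 foot = 0.3048 m, so 1.7904047e+11 m = 1.7904047e+11 / 0.3048 = 5.8740312e+11 foot ≈ 5.874e+11 foot (4 s.f.).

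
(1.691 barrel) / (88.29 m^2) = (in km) 1 barrel = 0.15898729 m^3, so 1.691 barrel = 1.691 * 0.15898729 = 0.26884752 m^3. 88.29 m^2 is already in m^2. Combine: 0.26884752 m^3 / 88.29 m^2 = 0.0030450506 m. 1 km = 1000 m, so 0.0030450506 m = 0.0030450506 / 1000 = 3.0450506e-06 km ≈ 3.045e-06 km (4 s.f.). Final answer: 3.045e-06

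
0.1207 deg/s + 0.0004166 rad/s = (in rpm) 0.02409. Check: 1 deg/s = 0.017453293 rad/s, so 0.1207 deg/s = 0.1207 * 0.017453293 = 0.0021066124 rad/s. 0.0004166 rad/s is already in rad/s. Sum: 0.0021066124 + 0.0004166 = 0.0025232124 rad/s. 1 rpm = 0.10471976 rad/s, so 0.0025232124 rad/s = 0.0025232124 / 0.10471976 = 0.024094904 rpm ≈ 0.02409 rpm (4 s.f.).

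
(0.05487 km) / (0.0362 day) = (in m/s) 0.01754. Check: 1 km = 1000 m, so 0.05487 km = 0.05487 * 1000 = 54.87 m. 1 day = 86400 s, so 0.0362 day = 0.0362 * 86400 = 3127.68 s. Combine: 54.87 m / 3127.68 s = 0.017543355 m/s. Result: 0.017543355 m/s ≈ 0.01754 m/s (4 s.f.).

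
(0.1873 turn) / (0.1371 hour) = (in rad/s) 1 turn = 6.2831853 rad, so 0.1873 turn = 0.1873 * 6.2831853 = 1.1768406 rad. 1 hour = 3600 s, so 0.1371 hour = 0.1371 * 3600 = 493.56 s. Combine: 1.1768406 rad / 493.56 s = 0.0023843922 rad/s. Result: 0.0023843922 rad/s ≈ 0.002384 rad/s (4 s.f.). Final answer: 0.002384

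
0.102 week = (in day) 1 week = 604800 s, so 0.102 week = 0.102 * 604800 = 61689.6 s. 1 day = 86400 s, so 61689.6 s = 61689.6 / 86400 = 0.714 day. Final answer: 0.714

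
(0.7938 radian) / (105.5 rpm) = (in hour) 0.7938 radian = 0.7938 rad. 1 rpm = 0.10471976 rad/s, so 105.5 rpm = 105.5 * 0.10471976 = 11.047934 rad/s. Combine: 0.7938 rad / 11.047934 rad/s = 0.071850537 s. 1 hour = 3600 s, so 0.071850537 s = 0.071850537 / 3600 = 1.9958482e-05 hour ≈ 1.996e-05 hour (4 s.f.). Final answer: 1.996e-05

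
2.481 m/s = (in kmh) 1 kmh = 0.27777778 m/s, so 2.481 m/s = 2.481 / 0.27777778 = 8.9316 kmh ≈ 8.932 kmh (4 s.f.). Final answer: 8.932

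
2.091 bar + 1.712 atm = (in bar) 1 bar = 100000 Pa, so 2.091 bar = 2.091 * 100000 = 209100 Pa. 1 atm = 101325 Pa, so 1.712 atm = 1.712 * 101325 = 173468.4 Pa. Sum: 209100 + 173468.4 = 382568.4 Pa. 1 bar = 100000 Pa, so 382568.4 Pa = 382568.4 / 100000 = 3.825684 bar ≈ 3.826 bar (4 s.f.). Final answer: 3.826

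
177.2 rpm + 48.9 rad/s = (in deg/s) 1 rpm = 0.10471976 rad/s, so 177.2 rpm = 177.2 * 0.10471976 = 18.556341 rad/s. 48.9 rad/s is already in rad/s. Sum: 18.556341 + 48.9 = 67.456341 rad/s. 1 deg/s = 0.017453293 rad/s, so 67.456341 rad/s = 67.456341 / 0.017453293 = 3864.9636 deg/s ≈ 3865 deg/s (4 s.f.). Final answer: 3865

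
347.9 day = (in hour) 1 day = 86400 s, so 347.9 day = 347.9 * 86400 = 30058560 s. 1 hour = 3600 s, so 30058560 s = 30058560 / 3600 = 8349.6 hour ≈ 8350 hour (4 s.f.). Final answer: 8350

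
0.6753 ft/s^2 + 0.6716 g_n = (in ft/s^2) 1 ft/s^2 = 0.3048 m/s^2, so 0.6753 ft/s^2 = 0.6753 * 0.3048 = 0.20583144 m/s^2. 1 g_n = 9.80665 m/s^2, so 0.6716 g_n = 0.6716 * 9.80665 = 6.5861461 m/s^2. Sum: 0.20583144 + 6.5861461 = 6.7919776 m/s^2. 1 ft/s^2 = 0.3048 m/s^2, so 6.7919776 m/s^2 = 6.7919776 / 0.3048 = 22.283391 ft/s^2 ≈ 22.28 ft/s^2 (4 s.f.). Final answer: 22.28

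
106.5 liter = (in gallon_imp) 23.43. Check: 1 liter = 0.001 m^3, so 106.5 liter = 106.5 * 0.001 = 0.1065 m^3. 1 gallon_imp = 0.00454609 m^3, so 0.1065 m^3 = 0.1065 / 0.00454609 = 23.426725 gallon_imp ≈ 23.43 gallon_imp (4 s.f.).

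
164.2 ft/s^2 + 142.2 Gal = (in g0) 1 ft/s^2 = 0.3048 m/s^2, so 164.2 ft/s^2 = 164.2 * 0.3048 = 50.04816 m/s^2. 1 Gal = 0.01 m/s^2, so 142.2 Gal = 142.2 * 0.01 = 1.422 m/s^2. Sum: 50.04816 + 1.422 = 51.47016 m/s^2. 1 g0 = 9.80665 m/s^2, so 51.47016 m/s^2 = 51.47016 / 9.80665 = 5.2484957 g0 ≈ 5.248 g0 (4 s.f.). Final answer: 5.248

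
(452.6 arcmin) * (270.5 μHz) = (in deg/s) 0.00204. Check: 1 arcmin = 0.00029088821 rad, so 452.6 arcmin = 452.6 * 0.00029088821 = 0.131656 rad. 1 μHz = 1e-06 Hz, so 270.5 μHz = 270.5 * 1e-06 = 0.0002705 Hz. Combine: 0.131656 rad * 0.0002705 Hz = 3.5612949e-05 rad/s. 1 deg/s = 0.017453293 rad/s, so 3.5612949e-05 rad/s = 3.5612949e-05 / 0.017453293 = 0.0020404717 deg/s ≈ 0.00204 deg/s (4 s.f.).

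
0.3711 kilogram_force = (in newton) 3.639. Check: 1 kilogram_force = 9.80665 N, so 0.3711 kilogram_force = 0.3711 * 9.80665 = 3.6392478 N. 3.6392478 N = 3.6392478 newton ≈ 3.639 newton (4 s.f.).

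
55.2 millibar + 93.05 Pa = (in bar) 0.05613. Check: 1 millibar = 100 Pa, so 55.2 millibar = 55.2 * 100 = 5520 Pa. 93.05 Pa is already in Pa. Sum: 5520 + 93.05 = 5613.05 Pa. 1 bar = 100000 Pa, so 5613.05 Pa = 5613.05 / 100000 = 0.0561305 bar ≈ 0.05613 bar (4 s.f.).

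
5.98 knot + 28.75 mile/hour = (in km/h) 57.34. Check: 1 knot = 0.51444444 m/s, so 5.98 knot = 5.98 * 0.51444444 = 3.0763778 m/s. 1 mile/hour = 0.44704 m/s, so 28.75 mile/hour = 28.75 * 0.44704 = 12.8524 m/s. Sum: 3.0763778 + 12.8524 = 15.928778 m/s. 1 km/h = 0.27777778 m/s, so 15.928778 m/s = 15.928778 / 0.27777778 = 57.3436 km/h ≈ 57.34 km/h (4 s.f.).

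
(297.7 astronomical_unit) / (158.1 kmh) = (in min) 1 astronomical_unit = 1.4959787e+11 m, so 297.7 astronomical_unit = 297.7 * 1.4959787e+11 = 4.4535286e+13 m. 1 kmh = 0.27777778 m/s, so 158.1 kmh = 158.1 * 0.27777778 = 43.916667 m/s. Combine: 4.4535286e+13 m / 43.916667 m/s = 1.0140862e+12 s. 1 min = 60 s, so 1.0140862e+12 s = 1.0140862e+12 / 60 = 1.6901437e+10 min ≈ 1.69e+10 min (4 s.f.). Final answer: 1.69e+10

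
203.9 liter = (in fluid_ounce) 6895. Check: 1 liter = 0.001 m^3, so 203.9 liter = 203.9 * 0.001 = 0.2039 m^3. 1 fluid_ounce = 2.957353e-05 m^3, so 0.2039 m^3 = 0.2039 / 2.957353e-05 = 6894.6792 fluid_ounce ≈ 6895 fluid_ounce (4 s.f.).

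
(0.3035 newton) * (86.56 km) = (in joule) 2.627e+04. Check: 0.3035 newton = 0.3035 N. 1 km = 1000 m, so 86.56 km = 86.56 * 1000 = 86560 m. Combine: 0.3035 N * 86560 m = 26270.96 J. 26270.96 J = 26270.96 joule ≈ 2.627e+04 joule (4 s.f.).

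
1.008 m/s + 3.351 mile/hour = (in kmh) 9.022. Check: 1.008 m/s is already in m/s. 1 mile/hour = 0.44704 m/s, so 3.351 mile/hour = 3.351 * 0.44704 = 1.498031 m/s. Sum: 1.008 + 1.498031 = 2.506031 m/s. 1 kmh = 0.27777778 m/s, so 2.506031 m/s = 2.506031 / 0.27777778 = 9.0217117 kmh ≈ 9.022 kmh (4 s.f.).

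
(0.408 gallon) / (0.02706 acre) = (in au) 9.428e-17. Check: 1 gallon = 0.0037854118 m^3, so 0.408 gallon = 0.408 * 0.0037854118 = 0.001544448 m^3. 1 acre = 4046.8564 m^2, so 0.02706 acre = 0.02706 * 4046.8564 = 109.50793 m^2. Combine: 0.001544448 m^3 / 109.50793 m^2 = 1.4103526e-05 m. 1 au = 1.4959787e+11 m, so 1.4103526e-05 m = 1.4103526e-05 / 1.4959787e+11 = 9.4276248e-17 au ≈ 9.428e-17 au (4 s.f.).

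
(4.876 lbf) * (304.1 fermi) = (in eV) 1 lbf = 4.4482216 N, so 4.876 lbf = 4.876 * 4.4482216 = 21.689529 N. 1 fermi = 1e-15 m, so 304.1 fermi = 304.1 * 1e-15 = 3.041e-13 m. Combine: 21.689529 N * 3.041e-13 m = 6.5957856e-12 J. 1 eV = 1.6021766e-19 J, so 6.5957856e-12 J = 6.5957856e-12 / 1.6021766e-19 = 41167656 eV ≈ 4.117e+07 eV (4 s.f.). Final answer: 4.117e+07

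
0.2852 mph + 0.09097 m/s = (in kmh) 1 mph = 0.44704 m/s, so 0.2852 mph = 0.2852 * 0.44704 = 0.12749581 m/s. 0.09097 m/s is already in m/s. Sum: 0.12749581 + 0.09097 = 0.21846581 m/s. 1 kmh = 0.27777778 m/s, so 0.21846581 m/s = 0.21846581 / 0.27777778 = 0.78647691 kmh ≈ 0.7865 kmh (4 s.f.). Final answer: 0.7865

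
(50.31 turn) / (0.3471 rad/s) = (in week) 0.001506. Check: 1 turn = 6.2831853 rad, so 50.31 turn = 50.31 * 6.2831853 = 316.10705 rad. 0.3471 rad/s is already in rad/s. Combine: 316.10705 rad / 0.3471 rad/s = 910.70888 s. 1 week = 604800 s, so 910.70888 s = 910.70888 / 604800 = 0.0015058017 week ≈ 0.001506 week (4 s.f.).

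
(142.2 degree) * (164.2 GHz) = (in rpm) 1 degree = 0.017453293 rad, so 142.2 degree = 142.2 * 0.017453293 = 2.4818582 rad. 1 GHz = 1e+09 Hz, so 164.2 GHz = 164.2 * 1e+09 = 1.642e+11 Hz. Combine: 2.4818582 rad * 1.642e+11 Hz = 4.0752112e+11 rad/s. 1 rpm = 0.10471976 rad/s, so 4.0752112e+11 rad/s = 4.0752112e+11 / 0.10471976 = 3.89154e+12 rpm ≈ 3.892e+12 rpm (4 s.f.). Final answer: 3.892e+12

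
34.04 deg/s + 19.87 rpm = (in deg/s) 153.3. Check: 1 deg/s = 0.017453293 rad/s, so 34.04 deg/s = 34.04 * 0.017453293 = 0.59411008 rad/s. 1 rpm = 0.10471976 rad/s, so 19.87 rpm = 19.87 * 0.10471976 = 2.0807815 rad/s. Sum: 0.59411008 + 2.0807815 = 2.6748916 rad/s. 1 deg/s = 0.017453293 rad/s, so 2.6748916 rad/s = 2.6748916 / 0.017453293 = 153.26 deg/s ≈ 153.3 deg/s (4 s.f.).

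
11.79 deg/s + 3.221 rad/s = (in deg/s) 196.3. Check: 1 deg/s = 0.017453293 rad/s, so 11.79 deg/s = 11.79 * 0.017453293 = 0.20577432 rad/s. 3.221 rad/s is already in rad/s. Sum: 0.20577432 + 3.221 = 3.4267743 rad/s. 1 deg/s = 0.017453293 rad/s, so 3.4267743 rad/s = 3.4267743 / 0.017453293 = 196.33971 deg/s ≈ 196.3 deg/s (4 s.f.).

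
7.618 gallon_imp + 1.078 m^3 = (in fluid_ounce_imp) 3.916e+04. Check: 1 gallon_imp = 0.00454609 m^3, so 7.618 gallon_imp = 7.618 * 0.00454609 = 0.034632114 m^3. 1.078 m^3 is already in m^3. Sum: 0.034632114 + 1.078 = 1.1126321 m^3. 1 fluid_ounce_imp = 2.8413063e-05 m^3, so 1.1126321 m^3 = 1.1126321 / 2.8413063e-05 = 39159.176 fluid_ounce_imp ≈ 3.916e+04 fluid_ounce_imp (4 s.f.).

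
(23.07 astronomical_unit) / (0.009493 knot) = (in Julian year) 1 astronomical_unit = 1.4959787e+11 m, so 23.07 astronomical_unit = 23.07 * 1.4959787e+11 = 3.4512229e+12 m. 1 knot = 0.51444444 m/s, so 0.009493 knot = 0.009493 * 0.51444444 = 0.0048836211 m/s. Combine: 3.4512229e+12 m / 0.0048836211 m/s = 7.0669341e+14 s. 1 Julian year = 31557600 s, so 7.0669341e+14 s = 7.0669341e+14 / 31557600 = 22393763 Julian year ≈ 2.239e+07 Julian year (4 s.f.). Final answer: 2.239e+07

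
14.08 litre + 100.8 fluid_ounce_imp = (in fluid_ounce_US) 572.9. Check: 1 litre = 0.001 m^3, so 14.08 litre = 14.08 * 0.001 = 0.01408 m^3. 1 fluid_ounce_imp = 2.8413063e-05 m^3, so 100.8 fluid_ounce_imp = 100.8 * 2.8413063e-05 = 0.0028640367 m^3. Sum: 0.01408 + 0.0028640367 = 0.016944037 m^3. 1 fluid_ounce_US = 2.957353e-05 m^3, so 0.016944037 m^3 = 0.016944037 / 2.957353e-05 = 572.94604 fluid_ounce_US ≈ 572.9 fluid_ounce_US (4 s.f.).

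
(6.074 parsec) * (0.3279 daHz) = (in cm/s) 6.146e+19. Check: 1 parsec = 3.0856776e+16 m, so 6.074 parsec = 6.074 * 3.0856776e+16 = 1.8742406e+17 m. 1 daHz = 10 Hz, so 0.3279 daHz = 0.3279 * 10 = 3.279 Hz. Combine: 1.8742406e+17 m * 3.279 Hz = 6.1456348e+17 m/s. 1 cm/s = 0.01 m/s, so 6.1456348e+17 m/s = 6.1456348e+17 / 0.01 = 6.1456348e+19 cm/s ≈ 6.146e+19 cm/s (4 s.f.).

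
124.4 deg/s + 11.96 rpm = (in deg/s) 196.2. Check: 1 deg/s = 0.017453293 rad/s, so 124.4 deg/s = 124.4 * 0.017453293 = 2.1711896 rad/s. 1 rpm = 0.10471976 rad/s, so 11.96 rpm = 11.96 * 0.10471976 = 1.2524483 rad/s. Sum: 2.1711896 + 1.2524483 = 3.4236379 rad/s. 1 deg/s = 0.017453293 rad/s, so 3.4236379 rad/s = 3.4236379 / 0.017453293 = 196.16 deg/s ≈ 196.2 deg/s (4 s.f.).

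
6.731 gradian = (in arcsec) 2.181e+04. Check: 1 gradian = 0.015707963 rad, so 6.731 gradian = 6.731 * 0.015707963 = 0.1057303 rad. 1 arcsec = 4.8481368e-06 rad, so 0.1057303 rad = 0.1057303 / 4.8481368e-06 = 21808.44 arcsec ≈ 2.181e+04 arcsec (4 s.f.).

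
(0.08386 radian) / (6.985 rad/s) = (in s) 0.01201. Check: 0.08386 radian = 0.08386 rad. 6.985 rad/s is already in rad/s. Combine: 0.08386 rad / 6.985 rad/s = 0.012005727 s. Result: 0.012005727 s ≈ 0.01201 s (4 s.f.).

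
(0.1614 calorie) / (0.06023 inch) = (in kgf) 1 calorie = 4.184 J, so 0.1614 calorie = 0.1614 * 4.184 = 0.6752976 J. 1 inch = 0.0254 m, so 0.06023 inch = 0.06023 * 0.0254 = 0.001529842 m. Combine: 0.6752976 J / 0.001529842 m = 441.41656 N. 1 kgf = 9.80665 N, so 441.41656 N = 441.41656 / 9.80665 = 45.011963 kgf ≈ 45.01 kgf (4 s.f.). Final answer: 45.01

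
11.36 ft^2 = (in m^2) 1.055. Check: 1 ft^2 = 0.09290304 m^2, so 11.36 ft^2 = 11.36 * 0.09290304 = 1.0553785 m^2. Result: 1.0553785 m^2 ≈ 1.055 m^2 (4 s.f.).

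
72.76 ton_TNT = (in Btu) 2.885e+08. Check: 1 ton_TNT = 4.184e+09 J, so 72.76 ton_TNT = 72.76 * 4.184e+09 = 3.0442784e+11 J. 1 Btu = 1055.0559 J, so 3.0442784e+11 J = 3.0442784e+11 / 1055.0559 = 2.8854192e+08 Btu ≈ 2.885e+08 Btu (4 s.f.).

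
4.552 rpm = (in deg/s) 1 rpm = 0.10471976 rad/s, so 4.552 rpm = 4.552 * 0.10471976 = 0.47668433 rad/s. 1 deg/s = 0.017453293 rad/s, so 0.47668433 rad/s = 0.47668433 / 0.017453293 = 27.312 deg/s ≈ 27.31 deg/s (4 s.f.). Final answer: 27.31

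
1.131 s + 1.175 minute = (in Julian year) 2.27e-06. Check: 1.131 s is already in s. 1 minute = 60 s, so 1.175 minute = 1.175 * 60 = 70.5 s. Sum: 1.131 + 70.5 = 71.631 s. 1 Julian year = 31557600 s, so 71.631 s = 71.631 / 31557600 = 2.2698494e-06 Julian year ≈ 2.27e-06 Julian year (4 s.f.).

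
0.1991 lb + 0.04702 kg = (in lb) 0.3028. Check: 1 lb = 0.45359237 kg, so 0.1991 lb = 0.1991 * 0.45359237 = 0.090310241 kg. 0.04702 kg is already in kg. Sum: 0.090310241 + 0.04702 = 0.13733024 kg. 1 lb = 0.45359237 kg, so 0.13733024 kg = 0.13733024 / 0.45359237 = 0.30276136 lb ≈ 0.3028 lb (4 s.f.).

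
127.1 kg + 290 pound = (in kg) 127.1 kg is already in kg. 1 pound = 0.45359237 kg, so 290 pound = 290 * 0.45359237 = 131.54179 kg. Sum: 127.1 + 131.54179 = 258.64179 kg. Result: 258.64179 kg ≈ 258.6 kg (4 s.f.). Final answer: 258.6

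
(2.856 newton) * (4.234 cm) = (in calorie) 0.0289. Check: 2.856 newton = 2.856 N. 1 cm = 0.01 m, so 4.234 cm = 4.234 * 0.01 = 0.04234 m. Combine: 2.856 N * 0.04234 m = 0.12092304 J. 1 calorie = 4.184 J, so 0.12092304 J = 0.12092304 / 4.184 = 0.0289013 calorie ≈ 0.0289 calorie (4 s.f.).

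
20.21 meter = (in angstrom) 20.21 meter = 20.21 m. 1 angstrom = 1e-10 m, so 20.21 m = 20.21 / 1e-10 = 2.021e+11 angstrom. Final answer: 2.021e+11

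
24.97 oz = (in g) 1 oz = 0.028349523 kg, so 24.97 oz = 24.97 * 0.028349523 = 0.70788759 kg. 1 g = 0.001 kg, so 0.70788759 kg = 0.70788759 / 0.001 = 707.88759 g ≈ 707.9 g (4 s.f.). Final answer: 707.9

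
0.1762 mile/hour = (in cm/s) 7.877. Check: 1 mile/hour = 0.44704 m/s, so 0.1762 mile/hour = 0.1762 * 0.44704 = 0.078768448 m/s. 1 cm/s = 0.01 m/s, so 0.078768448 m/s = 0.078768448 / 0.01 = 7.8768448 cm/s ≈ 7.877 cm/s (4 s.f.).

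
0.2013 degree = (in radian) 0.003513. Check: 1 degree = 0.017453293 rad, so 0.2013 degree = 0.2013 * 0.017453293 = 0.0035133478 rad. 0.0035133478 rad = 0.0035133478 radian ≈ 0.003513 radian (4 s.f.).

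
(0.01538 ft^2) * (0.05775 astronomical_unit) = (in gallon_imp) 2.715e+09. Check: 1 ft^2 = 0.09290304 m^2, so 0.01538 ft^2 = 0.01538 * 0.09290304 = 0.0014288488 m^2. 1 astronomical_unit = 1.4959787e+11 m, so 0.05775 astronomical_unit = 0.05775 * 1.4959787e+11 = 8.639277e+09 m. Combine: 0.0014288488 m^2 * 8.639277e+09 m = 12344220 m^3. 1 gallon_imp = 0.00454609 m^3, so 12344220 m^3 = 12344220 / 0.00454609 = 2.7153488e+09 gallon_imp ≈ 2.715e+09 gallon_imp (4 s.f.).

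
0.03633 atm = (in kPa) 1 atm = 101325 Pa, so 0.03633 atm = 0.03633 * 101325 = 3681.1373 Pa. 1 kPa = 1000 Pa, so 3681.1373 Pa = 3681.1373 / 1000 = 3.6811373 kPa ≈ 3.681 kPa (4 s.f.). Final answer: 3.681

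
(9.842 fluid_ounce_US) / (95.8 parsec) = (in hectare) 1 fluid_ounce_US = 2.957353e-05 m^3, so 9.842 fluid_ounce_US = 9.842 * 2.957353e-05 = 0.00029106268 m^3. 1 parsec = 3.0856776e+16 m, so 95.8 parsec = 95.8 * 3.0856776e+16 = 2.9560791e+18 m. Combine: 0.00029106268 m^3 / 2.9560791e+18 m = 9.8462411e-23 m^2. 1 hectare = 10000 m^2, so 9.8462411e-23 m^2 = 9.8462411e-23 / 10000 = 9.8462411e-27 hectare ≈ 9.846e-27 hectare (4 s.f.). Final answer: 9.846e-27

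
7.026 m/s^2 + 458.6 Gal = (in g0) 1.184. Check: 7.026 m/s^2 is already in m/s^2. 1 Gal = 0.01 m/s^2, so 458.6 Gal = 458.6 * 0.01 = 4.586 m/s^2. Sum: 7.026 + 4.586 = 11.612 m/s^2. 1 g0 = 9.80665 m/s^2, so 11.612 m/s^2 = 11.612 / 9.80665 = 1.1840945 g0 ≈ 1.184 g0 (4 s.f.).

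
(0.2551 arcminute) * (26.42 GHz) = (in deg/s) 1 arcminute = 0.00029088821 rad, so 0.2551 arcminute = 0.2551 * 0.00029088821 = 7.4205582e-05 rad. 1 GHz = 1e+09 Hz, so 26.42 GHz = 26.42 * 1e+09 = 2.642e+10 Hz. Combine: 7.4205582e-05 rad * 2.642e+10 Hz = 1960511.5 rad/s. 1 deg/s = 0.017453293 rad/s, so 1960511.5 rad/s = 1960511.5 / 0.017453293 = 1.1232903e+08 deg/s ≈ 1.123e+08 deg/s (4 s.f.). Final answer: 1.123e+08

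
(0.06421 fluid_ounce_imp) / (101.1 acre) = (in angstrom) 1 fluid_ounce_imp = 2.8413063e-05 m^3, so 0.06421 fluid_ounce_imp = 0.06421 * 2.8413063e-05 = 1.8244027e-06 m^3. 1 acre = 4046.8564 m^2, so 101.1 acre = 101.1 * 4046.8564 = 409137.18 m^2. Combine: 1.8244027e-06 m^3 / 409137.18 m^2 = 4.4591467e-12 m. 1 angstrom = 1e-10 m, so 4.4591467e-12 m = 4.4591467e-12 / 1e-10 = 0.044591467 angstrom ≈ 0.04459 angstrom (4 s.f.). Final answer: 0.04459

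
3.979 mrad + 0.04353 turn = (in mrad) 1 mrad = 0.001 rad, so 3.979 mrad = 3.979 * 0.001 = 0.003979 rad. 1 turn = 6.2831853 rad, so 0.04353 turn = 0.04353 * 6.2831853 = 0.27350706 rad. Sum: 0.003979 + 0.27350706 = 0.27748606 rad. 1 mrad = 0.001 rad, so 0.27748606 rad = 0.27748606 / 0.001 = 277.48606 mrad ≈ 277.5 mrad (4 s.f.). Final answer: 277.5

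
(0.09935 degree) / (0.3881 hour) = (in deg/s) 7.111e-05. Check: 1 degree = 0.017453293 rad, so 0.09935 degree = 0.09935 * 0.017453293 = 0.0017339846 rad. 1 hour = 3600 s, so 0.3881 hour = 0.3881 * 3600 = 1397.16 s. Combine: 0.0017339846 rad / 1397.16 s = 1.2410781e-06 rad/s. 1 deg/s = 0.017453293 rad/s, so 1.2410781e-06 rad/s = 1.2410781e-06 / 0.017453293 = 7.1108534e-05 deg/s ≈ 7.111e-05 deg/s (4 s.f.).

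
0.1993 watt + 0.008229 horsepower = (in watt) 0.1993 watt = 0.1993 W. 1 horsepower = 745.69987 W, so 0.008229 horsepower = 0.008229 * 745.69987 = 6.1363642 W. Sum: 0.1993 + 6.1363642 = 6.3356642 W. 6.3356642 W = 6.3356642 watt ≈ 6.336 watt (4 s.f.). Final answer: 6.336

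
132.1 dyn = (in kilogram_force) 0.0001347. Check: 1 dyn = 1e-05 N, so 132.1 dyn = 132.1 * 1e-05 = 0.001321 N. 1 kilogram_force = 9.80665 N, so 0.001321 N = 0.001321 / 9.80665 = 0.00013470451 kilogram_force ≈ 0.0001347 kilogram_force (4 s.f.).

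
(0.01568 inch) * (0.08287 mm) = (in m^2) 3.3e-08. Check: 1 inch = 0.0254 m, so 0.01568 inch = 0.01568 * 0.0254 = 0.000398272 m. 1 mm = 0.001 m, so 0.08287 mm = 0.08287 * 0.001 = 8.287e-05 m. Combine: 0.000398272 m * 8.287e-05 m = 3.3004801e-08 m^2. Result: 3.3004801e-08 m^2 ≈ 3.3e-08 m^2 (4 s.f.).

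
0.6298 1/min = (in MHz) 1.05e-08. Check: 1 1/min = 0.016666667 Hz, so 0.6298 1/min = 0.6298 * 0.016666667 = 0.010496667 Hz. 1 MHz = 1000000 Hz, so 0.010496667 Hz = 0.010496667 / 1000000 = 1.0496667e-08 MHz ≈ 1.05e-08 MHz (4 s.f.).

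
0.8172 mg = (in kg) 1 mg = 1e-06 kg, so 0.8172 mg = 0.8172 * 1e-06 = 8.172e-07 kg. Result: 8.172e-07 kg. Final answer: 8.172e-07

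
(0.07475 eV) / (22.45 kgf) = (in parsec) 1 eV = 1.6021766e-19 J, so 0.07475 eV = 0.07475 * 1.6021766e-19 = 1.197627e-20 J. 1 kgf = 9.80665 N, so 22.45 kgf = 22.45 * 9.80665 = 220.15929 N. Combine: 1.197627e-20 J / 220.15929 N = 5.4398205e-23 m. 1 parsec = 3.0856776e+16 m, so 5.4398205e-23 m = 5.4398205e-23 / 3.0856776e+16 = 1.7629258e-39 parsec ≈ 1.763e-39 parsec (4 s.f.). Final answer: 1.763e-39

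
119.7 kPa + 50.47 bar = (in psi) 1 kPa = 1000 Pa, so 119.7 kPa = 119.7 * 1000 = 119700 Pa. 1 bar = 100000 Pa, so 50.47 bar = 50.47 * 100000 = 5047000 Pa. Sum: 119700 + 5047000 = 5166700 Pa. 1 psi = 6894.7573 Pa, so 5166700 Pa = 5166700 / 6894.7573 = 749.36648 psi ≈ 749.4 psi (4 s.f.). Final answer: 749.4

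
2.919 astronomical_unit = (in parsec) 1 astronomical_unit = 1.4959787e+11 m, so 2.919 astronomical_unit = 2.919 * 1.4959787e+11 = 4.3667618e+11 m. 1 parsec = 3.0856776e+16 m, so 4.3667618e+11 m = 4.3667618e+11 / 3.0856776e+16 = 1.4151711e-05 parsec ≈ 1.415e-05 parsec (4 s.f.). Final answer: 1.415e-05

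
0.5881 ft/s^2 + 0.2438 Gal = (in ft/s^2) 0.5961. Check: 1 ft/s^2 = 0.3048 m/s^2, so 0.5881 ft/s^2 = 0.5881 * 0.3048 = 0.17925288 m/s^2. 1 Gal = 0.01 m/s^2, so 0.2438 Gal = 0.2438 * 0.01 = 0.002438 m/s^2. Sum: 0.17925288 + 0.002438 = 0.18169088 m/s^2. 1 ft/s^2 = 0.3048 m/s^2, so 0.18169088 m/s^2 = 0.18169088 / 0.3048 = 0.59609869 ft/s^2 ≈ 0.5961 ft/s^2 (4 s.f.).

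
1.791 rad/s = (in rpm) 1 rpm = 0.10471976 rad/s, so 1.791 rad/s = 1.791 / 0.10471976 = 17.10279 rpm ≈ 17.1 rpm (4 s.f.). Final answer: 17.1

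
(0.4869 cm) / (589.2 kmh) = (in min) 1 cm = 0.01 m, so 0.4869 cm = 0.4869 * 0.01 = 0.004869 m. 1 kmh = 0.27777778 m/s, so 589.2 kmh = 589.2 * 0.27777778 = 163.66667 m/s. Combine: 0.004869 m / 163.66667 m/s = 2.9749491e-05 s. 1 min = 60 s, so 2.9749491e-05 s = 2.9749491e-05 / 60 = 4.9582485e-07 min ≈ 4.958e-07 min (4 s.f.). Final answer: 4.958e-07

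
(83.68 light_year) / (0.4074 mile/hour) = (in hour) 1.207e+15. Check: 1 light_year = 9.4607305e+15 m, so 83.68 light_year = 83.68 * 9.4607305e+15 = 7.9167393e+17 m. 1 mile/hour = 0.44704 m/s, so 0.4074 mile/hour = 0.4074 * 0.44704 = 0.1821241 m/s. Combine: 7.9167393e+17 m / 0.1821241 m/s = 4.3468928e+18 s. 1 hour = 3600 s, so 4.3468928e+18 s = 4.3468928e+18 / 3600 = 1.2074702e+15 hour ≈ 1.207e+15 hour (4 s.f.).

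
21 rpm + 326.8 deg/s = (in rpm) 1 rpm = 0.10471976 rad/s, so 21 rpm = 21 * 0.10471976 = 2.1991149 rad/s. 1 deg/s = 0.017453293 rad/s, so 326.8 deg/s = 326.8 * 0.017453293 = 5.703736 rad/s. Sum: 2.1991149 + 5.703736 = 7.9028509 rad/s. 1 rpm = 0.10471976 rad/s, so 7.9028509 rad/s = 7.9028509 / 0.10471976 = 75.466667 rpm ≈ 75.47 rpm (4 s.f.). Final answer: 75.47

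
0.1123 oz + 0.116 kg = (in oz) 4.204. Check: 1 oz = 0.028349523 kg, so 0.1123 oz = 0.1123 * 0.028349523 = 0.0031836514 kg. 0.116 kg is already in kg. Sum: 0.0031836514 + 0.116 = 0.11918365 kg. 1 oz = 0.028349523 kg, so 0.11918365 kg = 0.11918365 / 0.028349523 = 4.2040796 oz ≈ 4.204 oz (4 s.f.).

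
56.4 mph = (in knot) 1 mph = 0.44704 m/s, so 56.4 mph = 56.4 * 0.44704 = 25.213056 m/s. 1 knot = 0.51444444 m/s, so 25.213056 m/s = 25.213056 / 0.51444444 = 49.01026 knot ≈ 49.01 knot (4 s.f.). Final answer: 49.01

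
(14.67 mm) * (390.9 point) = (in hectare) 2.023e-07. Check: 1 mm = 0.001 m, so 14.67 mm = 14.67 * 0.001 = 0.01467 m. 1 point = 0.00035277778 m, so 390.9 point = 390.9 * 0.00035277778 = 0.13790083 m. Combine: 0.01467 m * 0.13790083 m = 0.0020230052 m^2. 1 hectare = 10000 m^2, so 0.0020230052 m^2 = 0.0020230052 / 10000 = 2.0230052e-07 hectare ≈ 2.023e-07 hectare (4 s.f.).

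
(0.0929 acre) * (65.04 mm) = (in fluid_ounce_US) 1 acre = 4046.8564 m^2, so 0.0929 acre = 0.0929 * 4046.8564 = 375.95296 m^2. 1 mm = 0.001 m, so 65.04 mm = 65.04 * 0.001 = 0.06504 m. Combine: 375.95296 m^2 * 0.06504 m = 24.451981 m^3. 1 fluid_ounce_US = 2.957353e-05 m^3, so 24.451981 m^3 = 24.451981 / 2.957353e-05 = 826819.83 fluid_ounce_US ≈ 8.268e+05 fluid_ounce_US (4 s.f.). Final answer: 8.268e+05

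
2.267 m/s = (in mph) 5.071. Check: 1 mph = 0.44704 m/s, so 2.267 m/s = 2.267 / 0.44704 = 5.0711346 mph ≈ 5.071 mph (4 s.f.).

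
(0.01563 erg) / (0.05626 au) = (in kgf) 1 erg = 1e-07 J, so 0.01563 erg = 0.01563 * 1e-07 = 1.563e-09 J. 1 au = 1.4959787e+11 m, so 0.05626 au = 0.05626 * 1.4959787e+11 = 8.4163762e+09 m. Combine: 1.563e-09 J / 8.4163762e+09 m = 1.8570938e-19 N. 1 kgf = 9.80665 N, so 1.8570938e-19 N = 1.8570938e-19 / 9.80665 = 1.8937086e-20 kgf ≈ 1.894e-20 kgf (4 s.f.). Final answer: 1.894e-20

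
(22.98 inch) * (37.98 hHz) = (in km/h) 7981. Check: 1 inch = 0.0254 m, so 22.98 inch = 22.98 * 0.0254 = 0.583692 m. 1 hHz = 100 Hz, so 37.98 hHz = 37.98 * 100 = 3798 Hz. Combine: 0.583692 m * 3798 Hz = 2216.8622 m/s. 1 km/h = 0.27777778 m/s, so 2216.8622 m/s = 2216.8622 / 0.27777778 = 7980.704 km/h ≈ 7981 km/h (4 s.f.).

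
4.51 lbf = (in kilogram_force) 2.046. Check: 1 lbf = 4.4482216 N, so 4.51 lbf = 4.51 * 4.4482216 = 20.061479 N. 1 kilogram_force = 9.80665 N, so 20.061479 N = 20.061479 / 9.80665 = 2.0457016 kilogram_force ≈ 2.046 kilogram_force (4 s.f.).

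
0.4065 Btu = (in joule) 428.9. Check: 1 Btu = 1055.0559 J, so 0.4065 Btu = 0.4065 * 1055.0559 = 428.8802 J. 428.8802 J = 428.8802 joule ≈ 428.9 joule (4 s.f.).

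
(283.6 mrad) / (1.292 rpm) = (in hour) 0.0005823. Check: 1 mrad = 0.001 rad, so 283.6 mrad = 283.6 * 0.001 = 0.2836 rad. 1 rpm = 0.10471976 rad/s, so 1.292 rpm = 1.292 * 0.10471976 = 0.13529792 rad/s. Combine: 0.2836 rad / 0.13529792 rad/s = 2.0961149 s. 1 hour = 3600 s, so 2.0961149 s = 2.0961149 / 3600 = 0.00058225415 hour ≈ 0.0005823 hour (4 s.f.).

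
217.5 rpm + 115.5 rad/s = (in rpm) 1 rpm = 0.10471976 rad/s, so 217.5 rpm = 217.5 * 0.10471976 = 22.776547 rad/s. 115.5 rad/s is already in rad/s. Sum: 22.776547 + 115.5 = 138.27655 rad/s. 1 rpm = 0.10471976 rad/s, so 138.27655 rad/s = 138.27655 / 0.10471976 = 1320.4438 rpm ≈ 1320 rpm (4 s.f.). Final answer: 1320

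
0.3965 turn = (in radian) 2.491. Check: 1 turn = 6.2831853 rad, so 0.3965 turn = 0.3965 * 6.2831853 = 2.491283 rad. 2.491283 rad = 2.491283 radian ≈ 2.491 radian (4 s.f.).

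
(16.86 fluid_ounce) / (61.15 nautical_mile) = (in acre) 1.088e-12. Check: 1 fluid_ounce = 2.957353e-05 m^3, so 16.86 fluid_ounce = 16.86 * 2.957353e-05 = 0.00049860971 m^3. 1 nautical_mile = 1852 m, so 61.15 nautical_mile = 61.15 * 1852 = 113249.8 m. Combine: 0.00049860971 m^3 / 113249.8 m = 4.4027425e-09 m^2. 1 acre = 4046.8564 m^2, so 4.4027425e-09 m^2 = 4.4027425e-09 / 4046.8564 = 1.0879414e-12 acre ≈ 1.088e-12 acre (4 s.f.).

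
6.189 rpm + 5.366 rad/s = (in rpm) 57.43. Check: 1 rpm = 0.10471976 rad/s, so 6.189 rpm = 6.189 * 0.10471976 = 0.64811056 rad/s. 5.366 rad/s is already in rad/s. Sum: 0.64811056 + 5.366 = 6.0141106 rad/s. 1 rpm = 0.10471976 rad/s, so 6.0141106 rad/s = 6.0141106 / 0.10471976 = 57.430525 rpm ≈ 57.43 rpm (4 s.f.).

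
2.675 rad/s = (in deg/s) 1 deg/s = 0.017453293 rad/s, so 2.675 rad/s = 2.675 / 0.017453293 = 153.26621 deg/s ≈ 153.3 deg/s (4 s.f.). Final answer: 153.3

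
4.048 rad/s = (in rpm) 38.66. Check: 1 rpm = 0.10471976 rad/s, so 4.048 rad/s = 4.048 / 0.10471976 = 38.655553 rpm ≈ 38.66 rpm (4 s.f.).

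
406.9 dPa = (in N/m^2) 40.69. Check: 1 dPa = 0.1 Pa, so 406.9 dPa = 406.9 * 0.1 = 40.69 Pa. 40.69 Pa = 40.69 N/m^2.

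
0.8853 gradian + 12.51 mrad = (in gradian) 1 gradian = 0.015707963 rad, so 0.8853 gradian = 0.8853 * 0.015707963 = 0.01390626 rad. 1 mrad = 0.001 rad, so 12.51 mrad = 12.51 * 0.001 = 0.01251 rad. Sum: 0.01390626 + 0.01251 = 0.02641626 rad. 1 gradian = 0.015707963 rad, so 0.02641626 rad = 0.02641626 / 0.015707963 = 1.6817113 gradian ≈ 1.682 gradian (4 s.f.). Final answer: 1.682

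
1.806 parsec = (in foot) 1 parsec = 3.0856776e+16 m, so 1.806 parsec = 1.806 * 3.0856776e+16 = 5.5727337e+16 m. 1 foot = 0.3048 m, so 5.5727337e+16 m = 5.5727337e+16 / 0.3048 = 1.8283247e+17 foot ≈ 1.828e+17 foot (4 s.f.). Final answer: 1.828e+17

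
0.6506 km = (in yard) 711.5. Check: 1 km = 1000 m, so 0.6506 km = 0.6506 * 1000 = 650.6 m. 1 yard = 0.9144 m, so 650.6 m = 650.6 / 0.9144 = 711.50481 yard ≈ 711.5 yard (4 s.f.).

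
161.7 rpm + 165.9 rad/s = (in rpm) 1746. Check: 1 rpm = 0.10471976 rad/s, so 161.7 rpm = 161.7 * 0.10471976 = 16.933184 rad/s. 165.9 rad/s is already in rad/s. Sum: 16.933184 + 165.9 = 182.83318 rad/s. 1 rpm = 0.10471976 rad/s, so 182.83318 rad/s = 182.83318 / 0.10471976 = 1745.9283 rpm ≈ 1746 rpm (4 s.f.).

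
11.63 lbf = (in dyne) 1 lbf = 4.4482216 N, so 11.63 lbf = 11.63 * 4.4482216 = 51.732817 N. 1 dyne = 1e-05 N, so 51.732817 N = 51.732817 / 1e-05 = 5173281.7 dyne ≈ 5.173e+06 dyne (4 s.f.). Final answer: 5.173e+06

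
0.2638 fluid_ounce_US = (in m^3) 1 fluid_ounce_US = 2.957353e-05 m^3, so 0.2638 fluid_ounce_US = 0.2638 * 2.957353e-05 = 7.8014971e-06 m^3. Result: 7.8014971e-06 m^3 ≈ 7.801e-06 m^3 (4 s.f.). Final answer: 7.801e-06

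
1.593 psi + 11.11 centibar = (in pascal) 1 psi = 6894.7573 Pa, so 1.593 psi = 1.593 * 6894.7573 = 10983.348 Pa. 1 centibar = 1000 Pa, so 11.11 centibar = 11.11 * 1000 = 11110 Pa. Sum: 10983.348 + 11110 = 22093.348 Pa. 22093.348 Pa = 22093.348 pascal ≈ 2.209e+04 pascal (4 s.f.). Final answer: 2.209e+04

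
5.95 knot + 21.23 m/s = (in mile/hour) 54.34. Check: 1 knot = 0.51444444 m/s, so 5.95 knot = 5.95 * 0.51444444 = 3.0609444 m/s. 21.23 m/s is already in m/s. Sum: 3.0609444 + 21.23 = 24.290944 m/s. 1 mile/hour = 0.44704 m/s, so 24.290944 m/s = 24.290944 / 0.44704 = 54.337295 mile/hour ≈ 54.34 mile/hour (4 s.f.).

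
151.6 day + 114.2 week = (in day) 1 day = 86400 s, so 151.6 day = 151.6 * 86400 = 13098240 s. 1 week = 604800 s, so 114.2 week = 114.2 * 604800 = 69068160 s. Sum: 13098240 + 69068160 = 82166400 s. 1 day = 86400 s, so 82166400 s = 82166400 / 86400 = 951 day. Final answer: 951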